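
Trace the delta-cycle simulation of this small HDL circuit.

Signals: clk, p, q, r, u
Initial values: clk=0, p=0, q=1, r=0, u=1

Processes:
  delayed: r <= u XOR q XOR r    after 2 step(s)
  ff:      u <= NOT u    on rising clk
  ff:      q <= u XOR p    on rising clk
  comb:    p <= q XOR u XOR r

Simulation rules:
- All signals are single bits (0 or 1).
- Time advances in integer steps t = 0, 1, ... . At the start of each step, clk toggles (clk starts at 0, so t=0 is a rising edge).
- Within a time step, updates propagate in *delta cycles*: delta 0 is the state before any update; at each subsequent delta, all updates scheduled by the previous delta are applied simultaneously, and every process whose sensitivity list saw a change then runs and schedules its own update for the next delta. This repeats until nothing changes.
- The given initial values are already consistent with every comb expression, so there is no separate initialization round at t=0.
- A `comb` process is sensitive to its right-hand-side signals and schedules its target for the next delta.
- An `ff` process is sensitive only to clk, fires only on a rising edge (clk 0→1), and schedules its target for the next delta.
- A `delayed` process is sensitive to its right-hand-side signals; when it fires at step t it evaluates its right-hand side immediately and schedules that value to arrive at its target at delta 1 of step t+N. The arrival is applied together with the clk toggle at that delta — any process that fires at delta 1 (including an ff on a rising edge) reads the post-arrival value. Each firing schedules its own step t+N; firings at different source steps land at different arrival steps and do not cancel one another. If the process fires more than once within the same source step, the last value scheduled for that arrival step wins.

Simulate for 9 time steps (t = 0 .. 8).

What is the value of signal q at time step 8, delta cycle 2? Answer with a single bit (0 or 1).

[bits: p,clk,q,r,u]
t=0: Δ0=00101 Δ1=01101 Δ2=01100 Δ3=11100 | 3Δ
t=1: Δ0=11100 Δ1=10100 | 1Δ
t=2: Δ0=10100 Δ1=11110 Δ2=01111 Δ3=11111 | 3Δ
t=3: Δ0=11111 Δ1=10111 | 1Δ
t=4: Δ0=10111 Δ1=11111 Δ2=11010 | 2Δ
t=5: Δ0=11010 Δ1=10010 | 1Δ
t=6: Δ0=10010 Δ1=11010 Δ2=11111 | 2Δ
t=7: Δ0=11111 Δ1=10111 | 1Δ
t=8: Δ0=10111 Δ1=11111 Δ2=11010 | 2Δ

0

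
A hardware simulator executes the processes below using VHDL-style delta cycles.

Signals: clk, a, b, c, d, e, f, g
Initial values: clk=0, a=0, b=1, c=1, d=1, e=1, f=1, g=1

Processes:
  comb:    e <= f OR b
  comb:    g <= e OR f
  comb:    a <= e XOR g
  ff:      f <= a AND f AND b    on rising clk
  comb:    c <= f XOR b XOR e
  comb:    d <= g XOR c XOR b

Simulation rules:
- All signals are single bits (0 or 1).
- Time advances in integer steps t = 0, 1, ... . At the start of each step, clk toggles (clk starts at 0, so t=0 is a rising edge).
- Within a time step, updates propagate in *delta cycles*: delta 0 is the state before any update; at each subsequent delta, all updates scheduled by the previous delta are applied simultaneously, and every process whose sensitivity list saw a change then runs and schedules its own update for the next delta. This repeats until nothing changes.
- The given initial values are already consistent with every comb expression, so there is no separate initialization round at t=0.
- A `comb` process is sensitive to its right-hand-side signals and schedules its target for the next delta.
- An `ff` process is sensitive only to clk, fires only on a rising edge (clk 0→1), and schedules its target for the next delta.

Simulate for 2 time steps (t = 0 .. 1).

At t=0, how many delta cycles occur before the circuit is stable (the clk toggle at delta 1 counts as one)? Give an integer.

4

[bits: a,c,f,d,e,b,clk,g]
t=0: Δ0=01111101 Δ1=01111111 Δ2=01011111 Δ3=00011111 Δ4=00001111 | 4Δ
t=1: Δ0=00001111 Δ1=00001101 | 1Δ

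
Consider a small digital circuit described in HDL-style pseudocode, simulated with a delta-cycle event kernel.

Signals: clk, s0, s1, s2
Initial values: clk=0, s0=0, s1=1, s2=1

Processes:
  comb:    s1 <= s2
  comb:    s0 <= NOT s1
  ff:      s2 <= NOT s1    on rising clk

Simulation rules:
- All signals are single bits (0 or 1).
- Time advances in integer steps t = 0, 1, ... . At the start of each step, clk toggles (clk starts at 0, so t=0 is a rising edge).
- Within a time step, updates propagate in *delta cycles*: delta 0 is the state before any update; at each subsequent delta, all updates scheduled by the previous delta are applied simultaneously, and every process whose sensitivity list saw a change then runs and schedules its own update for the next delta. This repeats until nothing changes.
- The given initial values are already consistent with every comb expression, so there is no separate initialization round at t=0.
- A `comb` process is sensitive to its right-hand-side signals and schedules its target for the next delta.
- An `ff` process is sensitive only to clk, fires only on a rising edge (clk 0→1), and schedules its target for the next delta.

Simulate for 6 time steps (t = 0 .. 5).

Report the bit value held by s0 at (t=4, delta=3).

0

t0.Δ0 s1=1 s2=1 s0=0 clk=0
t0.Δ1 s1=1 s2=1 s0=0 clk=1
t0.Δ2 s1=1 s2=0 s0=0 clk=1
t0.Δ3 s1=0 s2=0 s0=0 clk=1
t0.Δ4 s1=0 s2=0 s0=1 clk=1
t1.Δ0 s1=0 s2=0 s0=1 clk=1
t1.Δ1 s1=0 s2=0 s0=1 clk=0
t2.Δ0 s1=0 s2=0 s0=1 clk=0
t2.Δ1 s1=0 s2=0 s0=1 clk=1
t2.Δ2 s1=0 s2=1 s0=1 clk=1
t2.Δ3 s1=1 s2=1 s0=1 clk=1
t2.Δ4 s1=1 s2=1 s0=0 clk=1
t3.Δ0 s1=1 s2=1 s0=0 clk=1
t3.Δ1 s1=1 s2=1 s0=0 clk=0
t4.Δ0 s1=1 s2=1 s0=0 clk=0
t4.Δ1 s1=1 s2=1 s0=0 clk=1
t4.Δ2 s1=1 s2=0 s0=0 clk=1
t4.Δ3 s1=0 s2=0 s0=0 clk=1
t4.Δ4 s1=0 s2=0 s0=1 clk=1
t5.Δ0 s1=0 s2=0 s0=1 clk=1
t5.Δ1 s1=0 s2=0 s0=1 clk=0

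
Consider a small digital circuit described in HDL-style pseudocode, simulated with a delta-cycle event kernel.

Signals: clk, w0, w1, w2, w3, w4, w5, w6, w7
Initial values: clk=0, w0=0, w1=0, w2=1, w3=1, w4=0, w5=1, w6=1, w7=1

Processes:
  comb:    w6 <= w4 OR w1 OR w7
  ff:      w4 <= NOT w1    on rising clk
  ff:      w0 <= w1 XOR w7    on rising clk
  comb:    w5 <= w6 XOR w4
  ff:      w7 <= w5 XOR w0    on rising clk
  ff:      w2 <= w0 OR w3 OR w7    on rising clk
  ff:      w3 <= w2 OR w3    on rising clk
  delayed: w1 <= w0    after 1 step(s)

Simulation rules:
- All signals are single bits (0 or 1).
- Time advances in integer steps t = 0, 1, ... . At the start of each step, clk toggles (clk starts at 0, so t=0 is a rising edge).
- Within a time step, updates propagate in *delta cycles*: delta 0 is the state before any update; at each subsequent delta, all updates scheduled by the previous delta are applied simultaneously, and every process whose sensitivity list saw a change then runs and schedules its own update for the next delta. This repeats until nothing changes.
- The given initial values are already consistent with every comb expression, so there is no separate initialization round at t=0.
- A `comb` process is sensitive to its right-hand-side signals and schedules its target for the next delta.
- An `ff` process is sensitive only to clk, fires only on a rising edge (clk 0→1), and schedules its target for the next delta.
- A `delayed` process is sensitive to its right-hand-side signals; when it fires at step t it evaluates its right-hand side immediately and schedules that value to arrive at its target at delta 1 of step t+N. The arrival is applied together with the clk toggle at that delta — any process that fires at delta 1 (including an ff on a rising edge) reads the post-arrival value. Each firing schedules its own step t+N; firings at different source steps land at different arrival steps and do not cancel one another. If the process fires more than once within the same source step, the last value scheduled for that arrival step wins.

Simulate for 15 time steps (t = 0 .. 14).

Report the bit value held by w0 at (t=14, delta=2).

t0.Δ0 w4=0 w1=0 w0=0 w5=1 clk=0 w2=1 w3=1 w7=1 w6=1
t0.Δ1 w4=0 w1=0 w0=0 w5=1 clk=1 w2=1 w3=1 w7=1 w6=1
t0.Δ2 w4=1 w1=0 w0=1 w5=1 clk=1 w2=1 w3=1 w7=1 w6=1
t0.Δ3 w4=1 w1=0 w0=1 w5=0 clk=1 w2=1 w3=1 w7=1 w6=1
t1.Δ0 w4=1 w1=0 w0=1 w5=0 clk=1 w2=1 w3=1 w7=1 w6=1
t1.Δ1 w4=1 w1=1 w0=1 w5=0 clk=0 w2=1 w3=1 w7=1 w6=1
t2.Δ0 w4=1 w1=1 w0=1 w5=0 clk=0 w2=1 w3=1 w7=1 w6=1
t2.Δ1 w4=1 w1=1 w0=1 w5=0 clk=1 w2=1 w3=1 w7=1 w6=1
t2.Δ2 w4=0 w1=1 w0=0 w5=0 clk=1 w2=1 w3=1 w7=1 w6=1
t2.Δ3 w4=0 w1=1 w0=0 w5=1 clk=1 w2=1 w3=1 w7=1 w6=1
t3.Δ0 w4=0 w1=1 w0=0 w5=1 clk=1 w2=1 w3=1 w7=1 w6=1
t3.Δ1 w4=0 w1=0 w0=0 w5=1 clk=0 w2=1 w3=1 w7=1 w6=1
t4.Δ0 w4=0 w1=0 w0=0 w5=1 clk=0 w2=1 w3=1 w7=1 w6=1
t4.Δ1 w4=0 w1=0 w0=0 w5=1 clk=1 w2=1 w3=1 w7=1 w6=1
t4.Δ2 w4=1 w1=0 w0=1 w5=1 clk=1 w2=1 w3=1 w7=1 w6=1
t4.Δ3 w4=1 w1=0 w0=1 w5=0 clk=1 w2=1 w3=1 w7=1 w6=1
t5.Δ0 w4=1 w1=0 w0=1 w5=0 clk=1 w2=1 w3=1 w7=1 w6=1
t5.Δ1 w4=1 w1=1 w0=1 w5=0 clk=0 w2=1 w3=1 w7=1 w6=1
t6.Δ0 w4=1 w1=1 w0=1 w5=0 clk=0 w2=1 w3=1 w7=1 w6=1
t6.Δ1 w4=1 w1=1 w0=1 w5=0 clk=1 w2=1 w3=1 w7=1 w6=1
t6.Δ2 w4=0 w1=1 w0=0 w5=0 clk=1 w2=1 w3=1 w7=1 w6=1
t6.Δ3 w4=0 w1=1 w0=0 w5=1 clk=1 w2=1 w3=1 w7=1 w6=1
t7.Δ0 w4=0 w1=1 w0=0 w5=1 clk=1 w2=1 w3=1 w7=1 w6=1
t7.Δ1 w4=0 w1=0 w0=0 w5=1 clk=0 w2=1 w3=1 w7=1 w6=1
t8.Δ0 w4=0 w1=0 w0=0 w5=1 clk=0 w2=1 w3=1 w7=1 w6=1
t8.Δ1 w4=0 w1=0 w0=0 w5=1 clk=1 w2=1 w3=1 w7=1 w6=1
t8.Δ2 w4=1 w1=0 w0=1 w5=1 clk=1 w2=1 w3=1 w7=1 w6=1
t8.Δ3 w4=1 w1=0 w0=1 w5=0 clk=1 w2=1 w3=1 w7=1 w6=1
t9.Δ0 w4=1 w1=0 w0=1 w5=0 clk=1 w2=1 w3=1 w7=1 w6=1
t9.Δ1 w4=1 w1=1 w0=1 w5=0 clk=0 w2=1 w3=1 w7=1 w6=1
t10.Δ0 w4=1 w1=1 w0=1 w5=0 clk=0 w2=1 w3=1 w7=1 w6=1
t10.Δ1 w4=1 w1=1 w0=1 w5=0 clk=1 w2=1 w3=1 w7=1 w6=1
t10.Δ2 w4=0 w1=1 w0=0 w5=0 clk=1 w2=1 w3=1 w7=1 w6=1
t10.Δ3 w4=0 w1=1 w0=0 w5=1 clk=1 w2=1 w3=1 w7=1 w6=1
t11.Δ0 w4=0 w1=1 w0=0 w5=1 clk=1 w2=1 w3=1 w7=1 w6=1
t11.Δ1 w4=0 w1=0 w0=0 w5=1 clk=0 w2=1 w3=1 w7=1 w6=1
t12.Δ0 w4=0 w1=0 w0=0 w5=1 clk=0 w2=1 w3=1 w7=1 w6=1
t12.Δ1 w4=0 w1=0 w0=0 w5=1 clk=1 w2=1 w3=1 w7=1 w6=1
t12.Δ2 w4=1 w1=0 w0=1 w5=1 clk=1 w2=1 w3=1 w7=1 w6=1
t12.Δ3 w4=1 w1=0 w0=1 w5=0 clk=1 w2=1 w3=1 w7=1 w6=1
t13.Δ0 w4=1 w1=0 w0=1 w5=0 clk=1 w2=1 w3=1 w7=1 w6=1
t13.Δ1 w4=1 w1=1 w0=1 w5=0 clk=0 w2=1 w3=1 w7=1 w6=1
t14.Δ0 w4=1 w1=1 w0=1 w5=0 clk=0 w2=1 w3=1 w7=1 w6=1
t14.Δ1 w4=1 w1=1 w0=1 w5=0 clk=1 w2=1 w3=1 w7=1 w6=1
t14.Δ2 w4=0 w1=1 w0=0 w5=0 clk=1 w2=1 w3=1 w7=1 w6=1
t14.Δ3 w4=0 w1=1 w0=0 w5=1 clk=1 w2=1 w3=1 w7=1 w6=1

0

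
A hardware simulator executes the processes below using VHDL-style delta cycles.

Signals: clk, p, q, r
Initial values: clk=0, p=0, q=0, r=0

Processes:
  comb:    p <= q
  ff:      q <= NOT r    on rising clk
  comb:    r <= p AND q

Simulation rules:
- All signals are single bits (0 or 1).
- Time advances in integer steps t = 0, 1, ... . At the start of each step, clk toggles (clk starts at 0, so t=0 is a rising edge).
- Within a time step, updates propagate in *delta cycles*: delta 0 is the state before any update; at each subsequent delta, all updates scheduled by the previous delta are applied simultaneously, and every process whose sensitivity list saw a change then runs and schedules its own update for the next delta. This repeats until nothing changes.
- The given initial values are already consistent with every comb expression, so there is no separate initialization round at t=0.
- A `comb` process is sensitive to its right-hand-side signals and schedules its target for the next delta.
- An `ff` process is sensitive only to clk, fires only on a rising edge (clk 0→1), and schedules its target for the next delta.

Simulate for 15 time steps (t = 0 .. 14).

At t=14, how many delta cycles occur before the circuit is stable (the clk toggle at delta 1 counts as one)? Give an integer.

3

t=0 Δ0: q=0 p=0 clk=0 r=0
  Δ1: clk:0→1
  Δ2: q:0→1
  Δ3: p:0→1
  Δ4: r:0→1
  (4Δ to stable)
t=1 Δ0: q=1 p=1 clk=1 r=1
  Δ1: clk:1→0
  (1Δ to stable)
t=2 Δ0: q=1 p=1 clk=0 r=1
  Δ1: clk:0→1
  Δ2: q:1→0
  Δ3: p:1→0, r:1→0
  (3Δ to stable)
t=3 Δ0: q=0 p=0 clk=1 r=0
  Δ1: clk:1→0
  (1Δ to stable)
t=4 Δ0: q=0 p=0 clk=0 r=0
  Δ1: clk:0→1
  Δ2: q:0→1
  Δ3: p:0→1
  Δ4: r:0→1
  (4Δ to stable)
t=5 Δ0: q=1 p=1 clk=1 r=1
  Δ1: clk:1→0
  (1Δ to stable)
t=6 Δ0: q=1 p=1 clk=0 r=1
  Δ1: clk:0→1
  Δ2: q:1→0
  Δ3: p:1→0, r:1→0
  (3Δ to stable)
t=7 Δ0: q=0 p=0 clk=1 r=0
  Δ1: clk:1→0
  (1Δ to stable)
t=8 Δ0: q=0 p=0 clk=0 r=0
  Δ1: clk:0→1
  Δ2: q:0→1
  Δ3: p:0→1
  Δ4: r:0→1
  (4Δ to stable)
t=9 Δ0: q=1 p=1 clk=1 r=1
  Δ1: clk:1→0
  (1Δ to stable)
t=10 Δ0: q=1 p=1 clk=0 r=1
  Δ1: clk:0→1
  Δ2: q:1→0
  Δ3: p:1→0, r:1→0
  (3Δ to stable)
t=11 Δ0: q=0 p=0 clk=1 r=0
  Δ1: clk:1→0
  (1Δ to stable)
t=12 Δ0: q=0 p=0 clk=0 r=0
  Δ1: clk:0→1
  Δ2: q:0→1
  Δ3: p:0→1
  Δ4: r:0→1
  (4Δ to stable)
t=13 Δ0: q=1 p=1 clk=1 r=1
  Δ1: clk:1→0
  (1Δ to stable)
t=14 Δ0: q=1 p=1 clk=0 r=1
  Δ1: clk:0→1
  Δ2: q:1→0
  Δ3: p:1→0, r:1→0
  (3Δ to stable)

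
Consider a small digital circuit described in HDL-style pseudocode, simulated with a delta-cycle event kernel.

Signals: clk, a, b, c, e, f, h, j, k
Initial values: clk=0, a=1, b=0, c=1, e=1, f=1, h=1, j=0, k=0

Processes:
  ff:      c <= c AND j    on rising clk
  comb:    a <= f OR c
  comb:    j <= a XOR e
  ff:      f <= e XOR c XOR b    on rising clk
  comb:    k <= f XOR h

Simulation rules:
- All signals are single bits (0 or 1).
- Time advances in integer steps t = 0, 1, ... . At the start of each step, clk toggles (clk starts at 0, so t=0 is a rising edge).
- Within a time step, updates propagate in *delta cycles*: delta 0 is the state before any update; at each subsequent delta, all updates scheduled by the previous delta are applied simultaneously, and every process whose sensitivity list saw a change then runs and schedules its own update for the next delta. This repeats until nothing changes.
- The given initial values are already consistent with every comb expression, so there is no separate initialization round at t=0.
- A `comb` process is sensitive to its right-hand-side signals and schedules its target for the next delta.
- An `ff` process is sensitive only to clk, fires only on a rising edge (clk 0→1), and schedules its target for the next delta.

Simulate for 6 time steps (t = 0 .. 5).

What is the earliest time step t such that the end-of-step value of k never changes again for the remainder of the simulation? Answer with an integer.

2

t=0 Δ0: c=1 b=0 e=1 j=0 clk=0 f=1 a=1 k=0 h=1
  Δ1: clk:0→1
  Δ2: c:1→0, f:1→0
  Δ3: a:1→0, k:0→1
  Δ4: j:0→1
  (4Δ to stable)
t=1 Δ0: c=0 b=0 e=1 j=1 clk=1 f=0 a=0 k=1 h=1
  Δ1: clk:1→0
  (1Δ to stable)
t=2 Δ0: c=0 b=0 e=1 j=1 clk=0 f=0 a=0 k=1 h=1
  Δ1: clk:0→1
  Δ2: f:0→1
  Δ3: a:0→1, k:1→0
  Δ4: j:1→0
  (4Δ to stable)
t=3 Δ0: c=0 b=0 e=1 j=0 clk=1 f=1 a=1 k=0 h=1
  Δ1: clk:1→0
  (1Δ to stable)
t=4 Δ0: c=0 b=0 e=1 j=0 clk=0 f=1 a=1 k=0 h=1
  Δ1: clk:0→1
  (1Δ to stable)
t=5 Δ0: c=0 b=0 e=1 j=0 clk=1 f=1 a=1 k=0 h=1
  Δ1: clk:1→0
  (1Δ to stable)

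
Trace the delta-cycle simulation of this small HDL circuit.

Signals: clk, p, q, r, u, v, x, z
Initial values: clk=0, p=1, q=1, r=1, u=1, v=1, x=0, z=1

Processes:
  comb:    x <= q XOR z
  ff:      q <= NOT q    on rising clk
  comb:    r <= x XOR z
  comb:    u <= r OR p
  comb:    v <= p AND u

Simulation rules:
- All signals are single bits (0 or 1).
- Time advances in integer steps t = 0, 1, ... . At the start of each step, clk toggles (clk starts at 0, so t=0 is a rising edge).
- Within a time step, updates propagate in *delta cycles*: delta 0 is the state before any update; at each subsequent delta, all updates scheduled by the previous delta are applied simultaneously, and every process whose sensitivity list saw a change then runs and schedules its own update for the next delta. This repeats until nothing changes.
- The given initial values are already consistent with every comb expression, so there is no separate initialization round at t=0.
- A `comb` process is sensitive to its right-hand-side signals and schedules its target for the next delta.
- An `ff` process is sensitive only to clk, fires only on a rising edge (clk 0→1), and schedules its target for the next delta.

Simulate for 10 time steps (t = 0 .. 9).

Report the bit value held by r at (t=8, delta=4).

0

t0.Δ0 p=1 r=1 v=1 z=1 q=1 x=0 u=1 clk=0
t0.Δ1 p=1 r=1 v=1 z=1 q=1 x=0 u=1 clk=1
t0.Δ2 p=1 r=1 v=1 z=1 q=0 x=0 u=1 clk=1
t0.Δ3 p=1 r=1 v=1 z=1 q=0 x=1 u=1 clk=1
t0.Δ4 p=1 r=0 v=1 z=1 q=0 x=1 u=1 clk=1
t1.Δ0 p=1 r=0 v=1 z=1 q=0 x=1 u=1 clk=1
t1.Δ1 p=1 r=0 v=1 z=1 q=0 x=1 u=1 clk=0
t2.Δ0 p=1 r=0 v=1 z=1 q=0 x=1 u=1 clk=0
t2.Δ1 p=1 r=0 v=1 z=1 q=0 x=1 u=1 clk=1
t2.Δ2 p=1 r=0 v=1 z=1 q=1 x=1 u=1 clk=1
t2.Δ3 p=1 r=0 v=1 z=1 q=1 x=0 u=1 clk=1
t2.Δ4 p=1 r=1 v=1 z=1 q=1 x=0 u=1 clk=1
t3.Δ0 p=1 r=1 v=1 z=1 q=1 x=0 u=1 clk=1
t3.Δ1 p=1 r=1 v=1 z=1 q=1 x=0 u=1 clk=0
t4.Δ0 p=1 r=1 v=1 z=1 q=1 x=0 u=1 clk=0
t4.Δ1 p=1 r=1 v=1 z=1 q=1 x=0 u=1 clk=1
t4.Δ2 p=1 r=1 v=1 z=1 q=0 x=0 u=1 clk=1
t4.Δ3 p=1 r=1 v=1 z=1 q=0 x=1 u=1 clk=1
t4.Δ4 p=1 r=0 v=1 z=1 q=0 x=1 u=1 clk=1
t5.Δ0 p=1 r=0 v=1 z=1 q=0 x=1 u=1 clk=1
t5.Δ1 p=1 r=0 v=1 z=1 q=0 x=1 u=1 clk=0
t6.Δ0 p=1 r=0 v=1 z=1 q=0 x=1 u=1 clk=0
t6.Δ1 p=1 r=0 v=1 z=1 q=0 x=1 u=1 clk=1
t6.Δ2 p=1 r=0 v=1 z=1 q=1 x=1 u=1 clk=1
t6.Δ3 p=1 r=0 v=1 z=1 q=1 x=0 u=1 clk=1
t6.Δ4 p=1 r=1 v=1 z=1 q=1 x=0 u=1 clk=1
t7.Δ0 p=1 r=1 v=1 z=1 q=1 x=0 u=1 clk=1
t7.Δ1 p=1 r=1 v=1 z=1 q=1 x=0 u=1 clk=0
t8.Δ0 p=1 r=1 v=1 z=1 q=1 x=0 u=1 clk=0
t8.Δ1 p=1 r=1 v=1 z=1 q=1 x=0 u=1 clk=1
t8.Δ2 p=1 r=1 v=1 z=1 q=0 x=0 u=1 clk=1
t8.Δ3 p=1 r=1 v=1 z=1 q=0 x=1 u=1 clk=1
t8.Δ4 p=1 r=0 v=1 z=1 q=0 x=1 u=1 clk=1
t9.Δ0 p=1 r=0 v=1 z=1 q=0 x=1 u=1 clk=1
t9.Δ1 p=1 r=0 v=1 z=1 q=0 x=1 u=1 clk=0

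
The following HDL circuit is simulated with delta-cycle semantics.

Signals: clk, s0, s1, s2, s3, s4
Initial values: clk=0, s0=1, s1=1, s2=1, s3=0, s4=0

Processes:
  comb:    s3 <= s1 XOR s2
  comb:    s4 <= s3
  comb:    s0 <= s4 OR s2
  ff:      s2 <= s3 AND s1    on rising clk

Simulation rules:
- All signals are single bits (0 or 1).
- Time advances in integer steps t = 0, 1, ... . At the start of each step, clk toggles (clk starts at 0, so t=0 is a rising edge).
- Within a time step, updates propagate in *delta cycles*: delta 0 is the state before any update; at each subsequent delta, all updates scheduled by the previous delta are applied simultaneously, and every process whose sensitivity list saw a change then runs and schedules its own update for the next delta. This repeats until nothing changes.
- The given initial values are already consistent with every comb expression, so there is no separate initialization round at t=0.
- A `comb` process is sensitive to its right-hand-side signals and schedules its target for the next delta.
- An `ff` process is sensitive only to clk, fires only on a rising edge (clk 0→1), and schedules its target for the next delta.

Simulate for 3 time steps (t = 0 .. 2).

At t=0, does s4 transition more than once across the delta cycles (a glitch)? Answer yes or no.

no

[bits: s4,s2,s0,s3,clk,s1]
t=0: Δ0=011001 Δ1=011011 Δ2=001011 Δ3=000111 Δ4=100111 Δ5=101111 | 5Δ
t=1: Δ0=101111 Δ1=101101 | 1Δ
t=2: Δ0=101101 Δ1=101111 Δ2=111111 Δ3=111011 Δ4=011011 | 4Δ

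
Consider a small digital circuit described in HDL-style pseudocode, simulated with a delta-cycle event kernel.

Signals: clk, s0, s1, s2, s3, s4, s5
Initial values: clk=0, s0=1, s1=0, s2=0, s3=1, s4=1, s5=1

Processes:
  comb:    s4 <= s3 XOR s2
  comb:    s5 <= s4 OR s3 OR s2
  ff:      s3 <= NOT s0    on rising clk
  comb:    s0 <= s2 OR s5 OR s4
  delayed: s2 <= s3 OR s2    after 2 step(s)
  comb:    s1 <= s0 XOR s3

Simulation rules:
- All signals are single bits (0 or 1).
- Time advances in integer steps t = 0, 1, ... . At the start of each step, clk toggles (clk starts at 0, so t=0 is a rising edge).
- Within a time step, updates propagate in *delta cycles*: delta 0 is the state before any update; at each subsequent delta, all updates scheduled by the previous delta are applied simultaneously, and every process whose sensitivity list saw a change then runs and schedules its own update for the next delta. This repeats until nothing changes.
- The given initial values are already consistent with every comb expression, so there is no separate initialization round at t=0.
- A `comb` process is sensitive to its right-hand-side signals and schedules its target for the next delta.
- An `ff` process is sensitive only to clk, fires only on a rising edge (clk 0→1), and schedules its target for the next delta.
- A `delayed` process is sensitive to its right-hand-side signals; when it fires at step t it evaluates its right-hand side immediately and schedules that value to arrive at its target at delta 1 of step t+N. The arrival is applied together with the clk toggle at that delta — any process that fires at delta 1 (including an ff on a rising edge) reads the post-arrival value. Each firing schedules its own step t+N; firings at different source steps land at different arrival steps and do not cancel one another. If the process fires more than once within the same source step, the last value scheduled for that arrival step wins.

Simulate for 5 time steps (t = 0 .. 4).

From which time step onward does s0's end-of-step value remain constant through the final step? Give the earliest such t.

t0.Δ0 s5=1 clk=0 s3=1 s0=1 s1=0 s2=0 s4=1
t0.Δ1 s5=1 clk=1 s3=1 s0=1 s1=0 s2=0 s4=1
t0.Δ2 s5=1 clk=1 s3=0 s0=1 s1=0 s2=0 s4=1
t0.Δ3 s5=1 clk=1 s3=0 s0=1 s1=1 s2=0 s4=0
t0.Δ4 s5=0 clk=1 s3=0 s0=1 s1=1 s2=0 s4=0
t0.Δ5 s5=0 clk=1 s3=0 s0=0 s1=1 s2=0 s4=0
t0.Δ6 s5=0 clk=1 s3=0 s0=0 s1=0 s2=0 s4=0
t1.Δ0 s5=0 clk=1 s3=0 s0=0 s1=0 s2=0 s4=0
t1.Δ1 s5=0 clk=0 s3=0 s0=0 s1=0 s2=0 s4=0
t2.Δ0 s5=0 clk=0 s3=0 s0=0 s1=0 s2=0 s4=0
t2.Δ1 s5=0 clk=1 s3=0 s0=0 s1=0 s2=0 s4=0
t2.Δ2 s5=0 clk=1 s3=1 s0=0 s1=0 s2=0 s4=0
t2.Δ3 s5=1 clk=1 s3=1 s0=0 s1=1 s2=0 s4=1
t2.Δ4 s5=1 clk=1 s3=1 s0=1 s1=1 s2=0 s4=1
t2.Δ5 s5=1 clk=1 s3=1 s0=1 s1=0 s2=0 s4=1
t3.Δ0 s5=1 clk=1 s3=1 s0=1 s1=0 s2=0 s4=1
t3.Δ1 s5=1 clk=0 s3=1 s0=1 s1=0 s2=0 s4=1
t4.Δ0 s5=1 clk=0 s3=1 s0=1 s1=0 s2=0 s4=1
t4.Δ1 s5=1 clk=1 s3=1 s0=1 s1=0 s2=1 s4=1
t4.Δ2 s5=1 clk=1 s3=0 s0=1 s1=0 s2=1 s4=0
t4.Δ3 s5=1 clk=1 s3=0 s0=1 s1=1 s2=1 s4=1

2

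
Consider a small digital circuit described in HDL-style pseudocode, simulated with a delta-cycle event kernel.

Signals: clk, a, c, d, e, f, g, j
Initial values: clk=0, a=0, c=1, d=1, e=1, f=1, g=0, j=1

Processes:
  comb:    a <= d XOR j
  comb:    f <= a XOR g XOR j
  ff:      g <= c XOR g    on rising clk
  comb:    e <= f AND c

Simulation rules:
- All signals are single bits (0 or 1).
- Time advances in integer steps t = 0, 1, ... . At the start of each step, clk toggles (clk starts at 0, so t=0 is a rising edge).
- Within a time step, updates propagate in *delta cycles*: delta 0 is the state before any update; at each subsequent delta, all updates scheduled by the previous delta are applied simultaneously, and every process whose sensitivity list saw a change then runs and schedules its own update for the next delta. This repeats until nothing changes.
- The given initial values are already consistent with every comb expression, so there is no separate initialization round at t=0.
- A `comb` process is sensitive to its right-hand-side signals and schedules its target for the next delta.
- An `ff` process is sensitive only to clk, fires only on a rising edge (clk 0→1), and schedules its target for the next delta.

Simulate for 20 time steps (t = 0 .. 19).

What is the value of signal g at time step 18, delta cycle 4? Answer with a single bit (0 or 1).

t=0 Δ0: j=1 f=1 a=0 d=1 c=1 clk=0 g=0 e=1
  Δ1: clk:0→1
  Δ2: g:0→1
  Δ3: f:1→0
  Δ4: e:1→0
  (4Δ to stable)
t=1 Δ0: j=1 f=0 a=0 d=1 c=1 clk=1 g=1 e=0
  Δ1: clk:1→0
  (1Δ to stable)
t=2 Δ0: j=1 f=0 a=0 d=1 c=1 clk=0 g=1 e=0
  Δ1: clk:0→1
  Δ2: g:1→0
  Δ3: f:0→1
  Δ4: e:0→1
  (4Δ to stable)
t=3 Δ0: j=1 f=1 a=0 d=1 c=1 clk=1 g=0 e=1
  Δ1: clk:1→0
  (1Δ to stable)
t=4 Δ0: j=1 f=1 a=0 d=1 c=1 clk=0 g=0 e=1
  Δ1: clk:0→1
  Δ2: g:0→1
  Δ3: f:1→0
  Δ4: e:1→0
  (4Δ to stable)
t=5 Δ0: j=1 f=0 a=0 d=1 c=1 clk=1 g=1 e=0
  Δ1: clk:1→0
  (1Δ to stable)
t=6 Δ0: j=1 f=0 a=0 d=1 c=1 clk=0 g=1 e=0
  Δ1: clk:0→1
  Δ2: g:1→0
  Δ3: f:0→1
  Δ4: e:0→1
  (4Δ to stable)
t=7 Δ0: j=1 f=1 a=0 d=1 c=1 clk=1 g=0 e=1
  Δ1: clk:1→0
  (1Δ to stable)
t=8 Δ0: j=1 f=1 a=0 d=1 c=1 clk=0 g=0 e=1
  Δ1: clk:0→1
  Δ2: g:0→1
  Δ3: f:1→0
  Δ4: e:1→0
  (4Δ to stable)
t=9 Δ0: j=1 f=0 a=0 d=1 c=1 clk=1 g=1 e=0
  Δ1: clk:1→0
  (1Δ to stable)
t=10 Δ0: j=1 f=0 a=0 d=1 c=1 clk=0 g=1 e=0
  Δ1: clk:0→1
  Δ2: g:1→0
  Δ3: f:0→1
  Δ4: e:0→1
  (4Δ to stable)
t=11 Δ0: j=1 f=1 a=0 d=1 c=1 clk=1 g=0 e=1
  Δ1: clk:1→0
  (1Δ to stable)
t=12 Δ0: j=1 f=1 a=0 d=1 c=1 clk=0 g=0 e=1
  Δ1: clk:0→1
  Δ2: g:0→1
  Δ3: f:1→0
  Δ4: e:1→0
  (4Δ to stable)
t=13 Δ0: j=1 f=0 a=0 d=1 c=1 clk=1 g=1 e=0
  Δ1: clk:1→0
  (1Δ to stable)
t=14 Δ0: j=1 f=0 a=0 d=1 c=1 clk=0 g=1 e=0
  Δ1: clk:0→1
  Δ2: g:1→0
  Δ3: f:0→1
  Δ4: e:0→1
  (4Δ to stable)
t=15 Δ0: j=1 f=1 a=0 d=1 c=1 clk=1 g=0 e=1
  Δ1: clk:1→0
  (1Δ to stable)
t=16 Δ0: j=1 f=1 a=0 d=1 c=1 clk=0 g=0 e=1
  Δ1: clk:0→1
  Δ2: g:0→1
  Δ3: f:1→0
  Δ4: e:1→0
  (4Δ to stable)
t=17 Δ0: j=1 f=0 a=0 d=1 c=1 clk=1 g=1 e=0
  Δ1: clk:1→0
  (1Δ to stable)
t=18 Δ0: j=1 f=0 a=0 d=1 c=1 clk=0 g=1 e=0
  Δ1: clk:0→1
  Δ2: g:1→0
  Δ3: f:0→1
  Δ4: e:0→1
  (4Δ to stable)
t=19 Δ0: j=1 f=1 a=0 d=1 c=1 clk=1 g=0 e=1
  Δ1: clk:1→0
  (1Δ to stable)

0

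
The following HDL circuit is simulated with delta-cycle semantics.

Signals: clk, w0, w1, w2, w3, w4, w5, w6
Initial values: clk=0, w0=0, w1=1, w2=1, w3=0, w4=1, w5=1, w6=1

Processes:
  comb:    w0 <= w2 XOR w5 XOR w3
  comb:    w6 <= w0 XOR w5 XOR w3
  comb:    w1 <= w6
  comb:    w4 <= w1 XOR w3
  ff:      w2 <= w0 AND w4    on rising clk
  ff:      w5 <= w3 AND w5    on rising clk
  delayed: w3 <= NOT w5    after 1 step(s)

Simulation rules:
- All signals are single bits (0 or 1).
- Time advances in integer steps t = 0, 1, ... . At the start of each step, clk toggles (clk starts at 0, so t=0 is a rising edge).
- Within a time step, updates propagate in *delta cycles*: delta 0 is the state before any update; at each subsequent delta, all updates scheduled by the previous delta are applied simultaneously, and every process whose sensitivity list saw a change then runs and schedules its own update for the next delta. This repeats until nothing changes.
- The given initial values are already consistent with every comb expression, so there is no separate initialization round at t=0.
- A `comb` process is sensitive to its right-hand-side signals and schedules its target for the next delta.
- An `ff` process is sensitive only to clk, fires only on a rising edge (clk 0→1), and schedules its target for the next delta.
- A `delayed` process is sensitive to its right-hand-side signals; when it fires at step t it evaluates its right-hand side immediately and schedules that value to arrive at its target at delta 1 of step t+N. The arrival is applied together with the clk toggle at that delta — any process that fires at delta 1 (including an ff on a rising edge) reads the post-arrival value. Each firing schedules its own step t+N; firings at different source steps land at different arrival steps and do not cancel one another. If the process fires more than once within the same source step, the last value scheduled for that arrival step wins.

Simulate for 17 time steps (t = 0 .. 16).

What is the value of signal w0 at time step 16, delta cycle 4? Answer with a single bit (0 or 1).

1

[bits: w5,clk,w3,w2,w1,w4,w6,w0]
t=0: Δ0=10011110 Δ1=11011110 Δ2=01001110 Δ3=01001100 Δ4=01000100 Δ5=01000000 | 5Δ
t=1: Δ0=01000000 Δ1=00100000 Δ2=00100111 Δ3=00101101 Δ4=00100001 Δ5=00100101 | 5Δ
t=2: Δ0=00100101 Δ1=01100101 Δ2=01110101 Δ3=01110100 Δ4=01110110 Δ5=01111110 Δ6=01111010 | 6Δ
t=3: Δ0=01111010 Δ1=00111010 | 1Δ
t=4: Δ0=00111010 Δ1=01111010 Δ2=01101010 Δ3=01101011 Δ4=01101001 Δ5=01100001 Δ6=01100101 | 6Δ
t=5: Δ0=01100101 Δ1=00100101 | 1Δ
t=6: Δ0=00100101 Δ1=01100101 Δ2=01110101 Δ3=01110100 Δ4=01110110 Δ5=01111110 Δ6=01111010 | 6Δ
t=7: Δ0=01111010 Δ1=00111010 | 1Δ
t=8: Δ0=00111010 Δ1=01111010 Δ2=01101010 Δ3=01101011 Δ4=01101001 Δ5=01100001 Δ6=01100101 | 6Δ
t=9: Δ0=01100101 Δ1=00100101 | 1Δ
t=10: Δ0=00100101 Δ1=01100101 Δ2=01110101 Δ3=01110100 Δ4=01110110 Δ5=01111110 Δ6=01111010 | 6Δ
t=11: Δ0=01111010 Δ1=00111010 | 1Δ
t=12: Δ0=00111010 Δ1=01111010 Δ2=01101010 Δ3=01101011 Δ4=01101001 Δ5=01100001 Δ6=01100101 | 6Δ
t=13: Δ0=01100101 Δ1=00100101 | 1Δ
t=14: Δ0=00100101 Δ1=01100101 Δ2=01110101 Δ3=01110100 Δ4=01110110 Δ5=01111110 Δ6=01111010 | 6Δ
t=15: Δ0=01111010 Δ1=00111010 | 1Δ
t=16: Δ0=00111010 Δ1=01111010 Δ2=01101010 Δ3=01101011 Δ4=01101001 Δ5=01100001 Δ6=01100101 | 6Δ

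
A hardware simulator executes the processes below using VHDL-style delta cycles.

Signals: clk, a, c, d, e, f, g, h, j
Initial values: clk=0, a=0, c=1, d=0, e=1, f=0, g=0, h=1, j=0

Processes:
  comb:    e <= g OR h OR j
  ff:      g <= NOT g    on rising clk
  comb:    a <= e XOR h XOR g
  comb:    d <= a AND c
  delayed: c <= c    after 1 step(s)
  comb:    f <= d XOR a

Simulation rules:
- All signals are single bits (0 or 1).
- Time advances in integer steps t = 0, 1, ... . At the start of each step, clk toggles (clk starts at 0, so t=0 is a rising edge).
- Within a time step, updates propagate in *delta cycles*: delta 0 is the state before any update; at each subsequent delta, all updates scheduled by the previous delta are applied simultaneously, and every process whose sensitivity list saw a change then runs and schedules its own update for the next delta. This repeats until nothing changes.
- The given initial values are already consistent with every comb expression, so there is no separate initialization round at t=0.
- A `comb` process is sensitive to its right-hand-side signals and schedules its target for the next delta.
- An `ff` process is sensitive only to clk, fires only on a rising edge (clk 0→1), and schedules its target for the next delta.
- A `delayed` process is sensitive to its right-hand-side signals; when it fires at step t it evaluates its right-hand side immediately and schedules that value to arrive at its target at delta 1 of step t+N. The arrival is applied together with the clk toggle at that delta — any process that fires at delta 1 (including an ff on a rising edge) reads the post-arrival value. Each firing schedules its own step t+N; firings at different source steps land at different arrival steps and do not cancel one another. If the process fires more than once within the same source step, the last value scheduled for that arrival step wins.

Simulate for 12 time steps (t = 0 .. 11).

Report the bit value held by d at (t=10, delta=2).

1

t=0 Δ0: h=1 e=1 g=0 clk=0 j=0 c=1 a=0 f=0 d=0
  Δ1: clk:0→1
  Δ2: g:0→1
  Δ3: a:0→1
  Δ4: f:0→1, d:0→1
  Δ5: f:1→0
  (5Δ to stable)
t=1 Δ0: h=1 e=1 g=1 clk=1 j=0 c=1 a=1 f=0 d=1
  Δ1: clk:1→0
  (1Δ to stable)
t=2 Δ0: h=1 e=1 g=1 clk=0 j=0 c=1 a=1 f=0 d=1
  Δ1: clk:0→1
  Δ2: g:1→0
  Δ3: a:1→0
  Δ4: f:0→1, d:1→0
  Δ5: f:1→0
  (5Δ to stable)
t=3 Δ0: h=1 e=1 g=0 clk=1 j=0 c=1 a=0 f=0 d=0
  Δ1: clk:1→0
  (1Δ to stable)
t=4 Δ0: h=1 e=1 g=0 clk=0 j=0 c=1 a=0 f=0 d=0
  Δ1: clk:0→1
  Δ2: g:0→1
  Δ3: a:0→1
  Δ4: f:0→1, d:0→1
  Δ5: f:1→0
  (5Δ to stable)
t=5 Δ0: h=1 e=1 g=1 clk=1 j=0 c=1 a=1 f=0 d=1
  Δ1: clk:1→0
  (1Δ to stable)
t=6 Δ0: h=1 e=1 g=1 clk=0 j=0 c=1 a=1 f=0 d=1
  Δ1: clk:0→1
  Δ2: g:1→0
  Δ3: a:1→0
  Δ4: f:0→1, d:1→0
  Δ5: f:1→0
  (5Δ to stable)
t=7 Δ0: h=1 e=1 g=0 clk=1 j=0 c=1 a=0 f=0 d=0
  Δ1: clk:1→0
  (1Δ to stable)
t=8 Δ0: h=1 e=1 g=0 clk=0 j=0 c=1 a=0 f=0 d=0
  Δ1: clk:0→1
  Δ2: g:0→1
  Δ3: a:0→1
  Δ4: f:0→1, d:0→1
  Δ5: f:1→0
  (5Δ to stable)
t=9 Δ0: h=1 e=1 g=1 clk=1 j=0 c=1 a=1 f=0 d=1
  Δ1: clk:1→0
  (1Δ to stable)
t=10 Δ0: h=1 e=1 g=1 clk=0 j=0 c=1 a=1 f=0 d=1
  Δ1: clk:0→1
  Δ2: g:1→0
  Δ3: a:1→0
  Δ4: f:0→1, d:1→0
  Δ5: f:1→0
  (5Δ to stable)
t=11 Δ0: h=1 e=1 g=0 clk=1 j=0 c=1 a=0 f=0 d=0
  Δ1: clk:1→0
  (1Δ to stable)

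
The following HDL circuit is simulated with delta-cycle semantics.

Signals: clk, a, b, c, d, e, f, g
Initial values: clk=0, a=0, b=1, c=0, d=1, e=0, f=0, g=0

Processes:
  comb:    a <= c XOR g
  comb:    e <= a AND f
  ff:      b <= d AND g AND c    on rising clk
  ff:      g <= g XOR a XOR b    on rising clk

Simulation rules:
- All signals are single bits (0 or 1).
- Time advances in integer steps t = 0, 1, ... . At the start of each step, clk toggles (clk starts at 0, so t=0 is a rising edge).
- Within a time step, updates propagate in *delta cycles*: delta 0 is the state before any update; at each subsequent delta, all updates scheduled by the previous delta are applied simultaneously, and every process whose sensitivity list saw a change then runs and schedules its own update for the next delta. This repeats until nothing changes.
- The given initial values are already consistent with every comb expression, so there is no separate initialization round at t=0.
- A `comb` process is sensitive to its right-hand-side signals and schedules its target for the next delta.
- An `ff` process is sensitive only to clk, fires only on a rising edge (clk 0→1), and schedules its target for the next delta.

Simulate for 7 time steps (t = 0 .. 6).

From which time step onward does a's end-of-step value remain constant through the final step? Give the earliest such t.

t=0 Δ0: b=1 g=0 e=0 f=0 clk=0 d=1 a=0 c=0
  Δ1: clk:0→1
  Δ2: b:1→0, g:0→1
  Δ3: a:0→1
  (3Δ to stable)
t=1 Δ0: b=0 g=1 e=0 f=0 clk=1 d=1 a=1 c=0
  Δ1: clk:1→0
  (1Δ to stable)
t=2 Δ0: b=0 g=1 e=0 f=0 clk=0 d=1 a=1 c=0
  Δ1: clk:0→1
  Δ2: g:1→0
  Δ3: a:1→0
  (3Δ to stable)
t=3 Δ0: b=0 g=0 e=0 f=0 clk=1 d=1 a=0 c=0
  Δ1: clk:1→0
  (1Δ to stable)
t=4 Δ0: b=0 g=0 e=0 f=0 clk=0 d=1 a=0 c=0
  Δ1: clk:0→1
  (1Δ to stable)
t=5 Δ0: b=0 g=0 e=0 f=0 clk=1 d=1 a=0 c=0
  Δ1: clk:1→0
  (1Δ to stable)
t=6 Δ0: b=0 g=0 e=0 f=0 clk=0 d=1 a=0 c=0
  Δ1: clk:0→1
  (1Δ to stable)

2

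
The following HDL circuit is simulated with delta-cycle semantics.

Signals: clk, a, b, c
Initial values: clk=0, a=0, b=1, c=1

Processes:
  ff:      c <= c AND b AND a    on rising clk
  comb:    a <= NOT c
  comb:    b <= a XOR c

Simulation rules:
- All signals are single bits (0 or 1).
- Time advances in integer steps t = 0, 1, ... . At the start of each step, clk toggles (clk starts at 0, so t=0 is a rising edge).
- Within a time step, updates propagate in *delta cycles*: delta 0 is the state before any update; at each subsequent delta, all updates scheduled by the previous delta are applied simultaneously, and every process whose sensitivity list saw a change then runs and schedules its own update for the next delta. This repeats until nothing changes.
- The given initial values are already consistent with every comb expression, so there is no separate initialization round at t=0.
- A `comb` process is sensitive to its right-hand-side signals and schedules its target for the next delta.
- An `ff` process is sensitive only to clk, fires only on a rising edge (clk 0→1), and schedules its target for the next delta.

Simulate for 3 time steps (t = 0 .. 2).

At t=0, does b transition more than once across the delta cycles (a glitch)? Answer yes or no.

t0.Δ0 c=1 a=0 b=1 clk=0
t0.Δ1 c=1 a=0 b=1 clk=1
t0.Δ2 c=0 a=0 b=1 clk=1
t0.Δ3 c=0 a=1 b=0 clk=1
t0.Δ4 c=0 a=1 b=1 clk=1
t1.Δ0 c=0 a=1 b=1 clk=1
t1.Δ1 c=0 a=1 b=1 clk=0
t2.Δ0 c=0 a=1 b=1 clk=0
t2.Δ1 c=0 a=1 b=1 clk=1

yes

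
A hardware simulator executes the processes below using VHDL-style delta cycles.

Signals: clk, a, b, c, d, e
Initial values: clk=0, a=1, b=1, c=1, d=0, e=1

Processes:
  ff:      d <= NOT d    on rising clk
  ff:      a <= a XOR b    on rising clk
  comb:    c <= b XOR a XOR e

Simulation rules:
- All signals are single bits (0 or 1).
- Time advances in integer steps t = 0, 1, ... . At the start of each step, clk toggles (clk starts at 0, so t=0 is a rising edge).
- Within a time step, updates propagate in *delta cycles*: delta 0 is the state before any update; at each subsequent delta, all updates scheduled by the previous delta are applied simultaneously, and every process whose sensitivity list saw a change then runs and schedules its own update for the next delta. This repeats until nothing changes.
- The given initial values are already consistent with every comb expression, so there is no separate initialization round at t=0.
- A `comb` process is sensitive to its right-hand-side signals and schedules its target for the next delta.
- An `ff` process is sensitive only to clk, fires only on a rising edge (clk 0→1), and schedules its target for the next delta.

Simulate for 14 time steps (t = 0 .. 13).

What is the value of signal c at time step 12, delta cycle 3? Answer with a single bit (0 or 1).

[bits: a,d,e,b,c,clk]
t=0: Δ0=101110 Δ1=101111 Δ2=011111 Δ3=011101 | 3Δ
t=1: Δ0=011101 Δ1=011100 | 1Δ
t=2: Δ0=011100 Δ1=011101 Δ2=101101 Δ3=101111 | 3Δ
t=3: Δ0=101111 Δ1=101110 | 1Δ
t=4: Δ0=101110 Δ1=101111 Δ2=011111 Δ3=011101 | 3Δ
t=5: Δ0=011101 Δ1=011100 | 1Δ
t=6: Δ0=011100 Δ1=011101 Δ2=101101 Δ3=101111 | 3Δ
t=7: Δ0=101111 Δ1=101110 | 1Δ
t=8: Δ0=101110 Δ1=101111 Δ2=011111 Δ3=011101 | 3Δ
t=9: Δ0=011101 Δ1=011100 | 1Δ
t=10: Δ0=011100 Δ1=011101 Δ2=101101 Δ3=101111 | 3Δ
t=11: Δ0=101111 Δ1=101110 | 1Δ
t=12: Δ0=101110 Δ1=101111 Δ2=011111 Δ3=011101 | 3Δ
t=13: Δ0=011101 Δ1=011100 | 1Δ

0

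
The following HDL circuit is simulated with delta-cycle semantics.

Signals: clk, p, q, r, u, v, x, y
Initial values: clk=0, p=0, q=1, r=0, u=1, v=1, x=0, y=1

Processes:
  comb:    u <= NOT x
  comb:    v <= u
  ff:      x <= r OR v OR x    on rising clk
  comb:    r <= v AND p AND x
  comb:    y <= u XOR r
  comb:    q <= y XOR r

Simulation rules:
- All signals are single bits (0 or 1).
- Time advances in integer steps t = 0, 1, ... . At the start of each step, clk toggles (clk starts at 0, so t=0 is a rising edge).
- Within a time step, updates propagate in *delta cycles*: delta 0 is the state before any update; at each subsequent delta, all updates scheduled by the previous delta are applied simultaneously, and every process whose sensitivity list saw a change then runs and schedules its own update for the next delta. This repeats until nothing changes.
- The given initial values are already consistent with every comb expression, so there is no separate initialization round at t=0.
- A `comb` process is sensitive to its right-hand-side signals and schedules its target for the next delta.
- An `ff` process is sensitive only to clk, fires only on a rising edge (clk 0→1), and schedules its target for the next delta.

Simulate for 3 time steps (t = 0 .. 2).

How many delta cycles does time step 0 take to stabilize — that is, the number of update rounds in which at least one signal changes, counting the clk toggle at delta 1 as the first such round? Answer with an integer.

[bits: q,p,u,y,r,x,clk,v]
t=0: Δ0=10110001 Δ1=10110011 Δ2=10110111 Δ3=10010111 Δ4=10000110 Δ5=00000110 | 5Δ
t=1: Δ0=00000110 Δ1=00000100 | 1Δ
t=2: Δ0=00000100 Δ1=00000110 | 1Δ

5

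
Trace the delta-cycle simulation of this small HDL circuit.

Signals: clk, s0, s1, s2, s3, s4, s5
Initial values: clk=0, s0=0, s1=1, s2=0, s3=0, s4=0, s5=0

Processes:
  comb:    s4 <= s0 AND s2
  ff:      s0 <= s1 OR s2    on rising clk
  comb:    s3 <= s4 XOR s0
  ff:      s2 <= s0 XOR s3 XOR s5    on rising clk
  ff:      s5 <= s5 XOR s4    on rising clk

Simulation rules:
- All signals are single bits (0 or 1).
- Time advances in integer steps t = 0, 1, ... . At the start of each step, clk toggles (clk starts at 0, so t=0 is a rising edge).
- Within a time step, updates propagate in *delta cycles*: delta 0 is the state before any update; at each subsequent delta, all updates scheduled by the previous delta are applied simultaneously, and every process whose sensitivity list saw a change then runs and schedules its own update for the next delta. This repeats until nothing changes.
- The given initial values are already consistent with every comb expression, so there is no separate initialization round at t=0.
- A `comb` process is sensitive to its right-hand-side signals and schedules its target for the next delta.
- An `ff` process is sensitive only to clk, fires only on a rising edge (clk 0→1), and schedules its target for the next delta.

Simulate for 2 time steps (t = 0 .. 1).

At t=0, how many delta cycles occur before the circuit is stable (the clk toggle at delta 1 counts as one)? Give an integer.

3

t0.Δ0 s1=1 s4=0 clk=0 s3=0 s2=0 s0=0 s5=0
t0.Δ1 s1=1 s4=0 clk=1 s3=0 s2=0 s0=0 s5=0
t0.Δ2 s1=1 s4=0 clk=1 s3=0 s2=0 s0=1 s5=0
t0.Δ3 s1=1 s4=0 clk=1 s3=1 s2=0 s0=1 s5=0
t1.Δ0 s1=1 s4=0 clk=1 s3=1 s2=0 s0=1 s5=0
t1.Δ1 s1=1 s4=0 clk=0 s3=1 s2=0 s0=1 s5=0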